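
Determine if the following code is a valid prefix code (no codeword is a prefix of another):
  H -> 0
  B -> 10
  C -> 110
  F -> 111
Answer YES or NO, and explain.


Checking each pair (does one codeword prefix another?):
  H='0' vs B='10': no prefix
  H='0' vs C='110': no prefix
  H='0' vs F='111': no prefix
  B='10' vs H='0': no prefix
  B='10' vs C='110': no prefix
  B='10' vs F='111': no prefix
  C='110' vs H='0': no prefix
  C='110' vs B='10': no prefix
  C='110' vs F='111': no prefix
  F='111' vs H='0': no prefix
  F='111' vs B='10': no prefix
  F='111' vs C='110': no prefix
No violation found over all pairs.

YES -- this is a valid prefix code. No codeword is a prefix of any other codeword.


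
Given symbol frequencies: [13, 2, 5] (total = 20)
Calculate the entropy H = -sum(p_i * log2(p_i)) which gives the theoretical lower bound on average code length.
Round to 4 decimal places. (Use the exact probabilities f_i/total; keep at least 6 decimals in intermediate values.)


Per-symbol terms -p_i * log2(p_i) with p_i = f_i/20:
  p = 13/20 = 0.650000: log2(p) = -0.621488, -p*log2(p) = 0.403967
  p = 2/20 = 0.100000: log2(p) = -3.321928, -p*log2(p) = 0.332193
  p = 5/20 = 0.250000: log2(p) = -2.000000, -p*log2(p) = 0.500000
H = 0.403967 + 0.332193 + 0.500000 = 1.236160

H = 1.2362 bits/symbol


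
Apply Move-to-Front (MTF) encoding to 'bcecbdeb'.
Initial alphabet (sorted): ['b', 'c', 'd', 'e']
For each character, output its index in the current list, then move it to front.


MTF encoding:
'b': index 0 in ['b', 'c', 'd', 'e'] -> ['b', 'c', 'd', 'e']
'c': index 1 in ['b', 'c', 'd', 'e'] -> ['c', 'b', 'd', 'e']
'e': index 3 in ['c', 'b', 'd', 'e'] -> ['e', 'c', 'b', 'd']
'c': index 1 in ['e', 'c', 'b', 'd'] -> ['c', 'e', 'b', 'd']
'b': index 2 in ['c', 'e', 'b', 'd'] -> ['b', 'c', 'e', 'd']
'd': index 3 in ['b', 'c', 'e', 'd'] -> ['d', 'b', 'c', 'e']
'e': index 3 in ['d', 'b', 'c', 'e'] -> ['e', 'd', 'b', 'c']
'b': index 2 in ['e', 'd', 'b', 'c'] -> ['b', 'e', 'd', 'c']


Output: [0, 1, 3, 1, 2, 3, 3, 2]


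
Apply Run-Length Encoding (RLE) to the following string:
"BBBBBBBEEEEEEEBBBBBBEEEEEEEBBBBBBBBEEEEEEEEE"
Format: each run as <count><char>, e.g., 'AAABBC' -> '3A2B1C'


Scanning runs left to right:
  i=0: run of 'B' x 7 -> '7B'
  i=7: run of 'E' x 7 -> '7E'
  i=14: run of 'B' x 6 -> '6B'
  i=20: run of 'E' x 7 -> '7E'
  i=27: run of 'B' x 8 -> '8B'
  i=35: run of 'E' x 9 -> '9E'

RLE = 7B7E6B7E8B9E


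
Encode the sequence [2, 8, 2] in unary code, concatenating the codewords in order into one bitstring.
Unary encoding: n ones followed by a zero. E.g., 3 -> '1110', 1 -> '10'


Encode each number as n ones followed by a terminating 0:
  2 -> 110 (3 bits)
  8 -> 111111110 (9 bits)
  2 -> 110 (3 bits)
Total length = 3 + 9 + 3 = 15 bits.

Unary([2, 8, 2]) = 110111111110110 (15 bits)


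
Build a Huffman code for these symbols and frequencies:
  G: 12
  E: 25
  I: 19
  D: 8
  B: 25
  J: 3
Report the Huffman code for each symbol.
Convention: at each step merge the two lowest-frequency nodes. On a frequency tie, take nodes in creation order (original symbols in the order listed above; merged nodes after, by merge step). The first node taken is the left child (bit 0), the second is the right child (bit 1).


Huffman tree construction:
Step 1: Merge J(3) + D(8) = 11
Step 2: Merge (J+D)(11) + G(12) = 23
Step 3: Merge I(19) + ((J+D)+G)(23) = 42
Step 4: Merge E(25) + B(25) = 50
Step 5: Merge (I+((J+D)+G))(42) + (E+B)(50) = 92
Read each symbol's code off the tree from the root (left child = 0, right child = 1).

Codes:
  G: 011 (length 3)
  E: 10 (length 2)
  I: 00 (length 2)
  D: 0101 (length 4)
  B: 11 (length 2)
  J: 0100 (length 4)
Average code length: 218/92 = 2.3696 bits/symbol


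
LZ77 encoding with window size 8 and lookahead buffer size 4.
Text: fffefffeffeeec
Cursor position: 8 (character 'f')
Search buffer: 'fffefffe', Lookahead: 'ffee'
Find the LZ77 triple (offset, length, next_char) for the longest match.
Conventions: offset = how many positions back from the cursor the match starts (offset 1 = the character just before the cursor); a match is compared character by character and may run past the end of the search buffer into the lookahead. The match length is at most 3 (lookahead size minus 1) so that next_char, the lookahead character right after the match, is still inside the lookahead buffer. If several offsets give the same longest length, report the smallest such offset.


Try each offset into the search buffer:
  offset=1 (pos 7, char 'e'): match length 0
  offset=2 (pos 6, char 'f'): match length 1
  offset=3 (pos 5, char 'f'): match length 3
  offset=4 (pos 4, char 'f'): match length 2
  offset=5 (pos 3, char 'e'): match length 0
  offset=6 (pos 2, char 'f'): match length 1
  offset=7 (pos 1, char 'f'): match length 3
  offset=8 (pos 0, char 'f'): match length 2
Longest match has length 3, found at offsets 3, 7; take the smallest, offset 3.
next_char = character at position 8 + 3 = 11 -> 'e'

Best match: offset=3, length=3 (matching 'ffe' starting at position 5)
LZ77 triple: (3, 3, 'e')


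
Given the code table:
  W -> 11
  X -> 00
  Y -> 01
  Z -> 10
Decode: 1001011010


Decoding:
10 -> Z
01 -> Y
01 -> Y
10 -> Z
10 -> Z


Result: ZYYZZ


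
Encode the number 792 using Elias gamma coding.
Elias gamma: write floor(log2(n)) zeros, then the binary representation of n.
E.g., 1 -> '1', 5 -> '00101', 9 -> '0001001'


num_bits = floor(log2(792)) + 1 = 10
leading_zeros = num_bits - 1 = 9
binary(792) = 1100011000

Elias gamma(792) = '000000000' + '1100011000' = 0000000001100011000 (19 bits)


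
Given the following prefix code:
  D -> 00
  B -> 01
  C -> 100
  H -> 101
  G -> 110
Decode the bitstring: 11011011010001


Decoding step by step:
Bits 110 -> G
Bits 110 -> G
Bits 110 -> G
Bits 100 -> C
Bits 01 -> B


Decoded message: GGGCB


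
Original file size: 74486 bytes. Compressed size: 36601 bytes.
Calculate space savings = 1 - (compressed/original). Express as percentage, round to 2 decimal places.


ratio = compressed/original = 36601/74486 = 0.491381
savings = 1 - ratio = 1 - 0.491381 = 0.508619
as a percentage: 0.508619 * 100 = 50.86%

Space savings = 1 - 36601/74486 = 50.86%


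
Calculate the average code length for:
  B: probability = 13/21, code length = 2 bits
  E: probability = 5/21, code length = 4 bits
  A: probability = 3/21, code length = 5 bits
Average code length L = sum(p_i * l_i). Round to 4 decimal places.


Weighted contributions p_i * l_i:
  B: (13/21) * 2 = 26/21
  E: (5/21) * 4 = 20/21
  A: (3/21) * 5 = 15/21
Sum = (26 + 20 + 15)/21 = 61/21

L = 61/21 = 2.9048 bits/symbol


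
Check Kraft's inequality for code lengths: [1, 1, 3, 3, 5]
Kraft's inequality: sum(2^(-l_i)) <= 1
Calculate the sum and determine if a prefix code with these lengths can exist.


Sum = 2^(-1) + 2^(-1) + 2^(-3) + 2^(-3) + 2^(-5)
    = 0.5 + 0.5 + 0.125 + 0.125 + 0.03125
    = 41/32 = 1.28125
Since 1.28125 > 1, Kraft's inequality is NOT satisfied.
A prefix code with these lengths CANNOT exist.

Kraft sum = 1.28125. Not satisfied.


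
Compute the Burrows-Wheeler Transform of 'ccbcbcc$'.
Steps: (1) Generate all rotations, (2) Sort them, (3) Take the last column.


Rotations (sorted):
  0: $ccbcbcc -> last char: c
  1: bcbcc$cc -> last char: c
  2: bcc$ccbc -> last char: c
  3: c$ccbcbc -> last char: c
  4: cbcbcc$c -> last char: c
  5: cbcc$ccb -> last char: b
  6: cc$ccbcb -> last char: b
  7: ccbcbcc$ -> last char: $


BWT = cccccbb$


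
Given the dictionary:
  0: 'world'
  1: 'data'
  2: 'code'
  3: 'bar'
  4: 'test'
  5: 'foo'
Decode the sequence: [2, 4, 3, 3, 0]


Look up each index in the dictionary:
  2 -> 'code'
  4 -> 'test'
  3 -> 'bar'
  3 -> 'bar'
  0 -> 'world'

Decoded: "code test bar bar world"


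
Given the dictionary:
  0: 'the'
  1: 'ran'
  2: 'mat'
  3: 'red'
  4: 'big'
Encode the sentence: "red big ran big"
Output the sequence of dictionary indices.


Look up each word in the dictionary:
  'red' -> 3
  'big' -> 4
  'ran' -> 1
  'big' -> 4

Encoded: [3, 4, 1, 4]


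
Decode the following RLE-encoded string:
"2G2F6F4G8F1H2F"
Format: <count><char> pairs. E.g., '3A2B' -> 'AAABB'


Expanding each <count><char> pair:
  2G -> 'GG'
  2F -> 'FF'
  6F -> 'FFFFFF'
  4G -> 'GGGG'
  8F -> 'FFFFFFFF'
  1H -> 'H'
  2F -> 'FF'

Decoded = GGFFFFFFFFGGGGFFFFFFFFHFF


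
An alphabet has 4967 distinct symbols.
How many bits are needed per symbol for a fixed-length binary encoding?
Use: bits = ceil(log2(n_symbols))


log2(4967) = 12.2782
Bracket: 2^12 = 4096 < 4967 <= 2^13 = 8192
So ceil(log2(4967)) = 13

bits = ceil(log2(4967)) = ceil(12.2782) = 13 bits


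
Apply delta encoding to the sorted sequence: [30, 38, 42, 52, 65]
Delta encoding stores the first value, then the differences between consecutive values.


First value: 30
Deltas:
  38 - 30 = 8
  42 - 38 = 4
  52 - 42 = 10
  65 - 52 = 13


Delta encoded: [30, 8, 4, 10, 13]


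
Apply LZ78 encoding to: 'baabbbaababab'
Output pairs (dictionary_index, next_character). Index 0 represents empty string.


LZ78 encoding steps:
Dictionary: {0: ''}
Step 1: w='' (idx 0), next='b' -> output (0, 'b'), add 'b' as idx 1
Step 2: w='' (idx 0), next='a' -> output (0, 'a'), add 'a' as idx 2
Step 3: w='a' (idx 2), next='b' -> output (2, 'b'), add 'ab' as idx 3
Step 4: w='b' (idx 1), next='b' -> output (1, 'b'), add 'bb' as idx 4
Step 5: w='a' (idx 2), next='a' -> output (2, 'a'), add 'aa' as idx 5
Step 6: w='b' (idx 1), next='a' -> output (1, 'a'), add 'ba' as idx 6
Step 7: w='ba' (idx 6), next='b' -> output (6, 'b'), add 'bab' as idx 7


Encoded: [(0, 'b'), (0, 'a'), (2, 'b'), (1, 'b'), (2, 'a'), (1, 'a'), (6, 'b')]


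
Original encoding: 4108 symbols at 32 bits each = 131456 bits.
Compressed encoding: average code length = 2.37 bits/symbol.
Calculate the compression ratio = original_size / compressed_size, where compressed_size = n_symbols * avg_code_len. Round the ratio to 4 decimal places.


original_size = n_symbols * orig_bits = 4108 * 32 = 131456 bits
compressed_size = n_symbols * avg_code_len = 4108 * 2.37 = 9735.96 bits
ratio = original_size / compressed_size = 131456 / 9735.96 = 13.5021

Compression ratio = 13.5021


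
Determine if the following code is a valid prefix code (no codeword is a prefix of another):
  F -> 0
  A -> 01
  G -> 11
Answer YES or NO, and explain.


Checking each pair (does one codeword prefix another?):
  F='0' vs A='01': prefix -- VIOLATION

NO -- this is NOT a valid prefix code. F (0) is a prefix of A (01).


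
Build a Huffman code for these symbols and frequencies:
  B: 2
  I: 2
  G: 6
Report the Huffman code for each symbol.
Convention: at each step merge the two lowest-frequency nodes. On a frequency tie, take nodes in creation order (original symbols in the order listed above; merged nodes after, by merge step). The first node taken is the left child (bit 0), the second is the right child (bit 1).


Huffman tree construction:
Step 1: Merge B(2) + I(2) = 4
Step 2: Merge (B+I)(4) + G(6) = 10
Read each symbol's code off the tree from the root (left child = 0, right child = 1).

Codes:
  B: 00 (length 2)
  I: 01 (length 2)
  G: 1 (length 1)
Average code length: 14/10 = 1.4000 bits/symbol


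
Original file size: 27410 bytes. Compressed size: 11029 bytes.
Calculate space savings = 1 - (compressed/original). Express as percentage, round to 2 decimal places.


ratio = compressed/original = 11029/27410 = 0.402371
savings = 1 - ratio = 1 - 0.402371 = 0.597629
as a percentage: 0.597629 * 100 = 59.76%

Space savings = 1 - 11029/27410 = 59.76%


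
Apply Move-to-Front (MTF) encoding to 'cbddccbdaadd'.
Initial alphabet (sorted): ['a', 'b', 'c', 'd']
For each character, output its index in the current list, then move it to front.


MTF encoding:
'c': index 2 in ['a', 'b', 'c', 'd'] -> ['c', 'a', 'b', 'd']
'b': index 2 in ['c', 'a', 'b', 'd'] -> ['b', 'c', 'a', 'd']
'd': index 3 in ['b', 'c', 'a', 'd'] -> ['d', 'b', 'c', 'a']
'd': index 0 in ['d', 'b', 'c', 'a'] -> ['d', 'b', 'c', 'a']
'c': index 2 in ['d', 'b', 'c', 'a'] -> ['c', 'd', 'b', 'a']
'c': index 0 in ['c', 'd', 'b', 'a'] -> ['c', 'd', 'b', 'a']
'b': index 2 in ['c', 'd', 'b', 'a'] -> ['b', 'c', 'd', 'a']
'd': index 2 in ['b', 'c', 'd', 'a'] -> ['d', 'b', 'c', 'a']
'a': index 3 in ['d', 'b', 'c', 'a'] -> ['a', 'd', 'b', 'c']
'a': index 0 in ['a', 'd', 'b', 'c'] -> ['a', 'd', 'b', 'c']
'd': index 1 in ['a', 'd', 'b', 'c'] -> ['d', 'a', 'b', 'c']
'd': index 0 in ['d', 'a', 'b', 'c'] -> ['d', 'a', 'b', 'c']


Output: [2, 2, 3, 0, 2, 0, 2, 2, 3, 0, 1, 0]


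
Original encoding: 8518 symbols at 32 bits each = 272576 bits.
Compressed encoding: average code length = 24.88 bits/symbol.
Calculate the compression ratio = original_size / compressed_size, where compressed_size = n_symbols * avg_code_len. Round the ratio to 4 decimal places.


original_size = n_symbols * orig_bits = 8518 * 32 = 272576 bits
compressed_size = n_symbols * avg_code_len = 8518 * 24.88 = 211927.84 bits
ratio = original_size / compressed_size = 272576 / 211927.84 = 1.2862

Compression ratio = 1.2862


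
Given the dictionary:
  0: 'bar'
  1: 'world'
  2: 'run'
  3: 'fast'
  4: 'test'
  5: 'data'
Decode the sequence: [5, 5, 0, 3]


Look up each index in the dictionary:
  5 -> 'data'
  5 -> 'data'
  0 -> 'bar'
  3 -> 'fast'

Decoded: "data data bar fast"


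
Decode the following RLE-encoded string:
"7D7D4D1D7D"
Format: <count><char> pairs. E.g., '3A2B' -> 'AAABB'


Expanding each <count><char> pair:
  7D -> 'DDDDDDD'
  7D -> 'DDDDDDD'
  4D -> 'DDDD'
  1D -> 'D'
  7D -> 'DDDDDDD'

Decoded = DDDDDDDDDDDDDDDDDDDDDDDDDD


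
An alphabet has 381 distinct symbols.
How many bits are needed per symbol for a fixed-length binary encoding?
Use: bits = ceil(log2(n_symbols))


log2(381) = 8.5736
Bracket: 2^8 = 256 < 381 <= 2^9 = 512
So ceil(log2(381)) = 9

bits = ceil(log2(381)) = ceil(8.5736) = 9 bits


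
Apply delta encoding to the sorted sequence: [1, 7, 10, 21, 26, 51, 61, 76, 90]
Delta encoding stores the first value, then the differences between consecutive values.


First value: 1
Deltas:
  7 - 1 = 6
  10 - 7 = 3
  21 - 10 = 11
  26 - 21 = 5
  51 - 26 = 25
  61 - 51 = 10
  76 - 61 = 15
  90 - 76 = 14


Delta encoded: [1, 6, 3, 11, 5, 25, 10, 15, 14]


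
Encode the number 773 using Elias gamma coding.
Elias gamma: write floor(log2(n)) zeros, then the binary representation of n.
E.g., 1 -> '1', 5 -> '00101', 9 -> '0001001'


num_bits = floor(log2(773)) + 1 = 10
leading_zeros = num_bits - 1 = 9
binary(773) = 1100000101

Elias gamma(773) = '000000000' + '1100000101' = 0000000001100000101 (19 bits)


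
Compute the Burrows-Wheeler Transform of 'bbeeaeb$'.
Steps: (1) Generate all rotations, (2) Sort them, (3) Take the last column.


Rotations (sorted):
  0: $bbeeaeb -> last char: b
  1: aeb$bbee -> last char: e
  2: b$bbeeae -> last char: e
  3: bbeeaeb$ -> last char: $
  4: beeaeb$b -> last char: b
  5: eaeb$bbe -> last char: e
  6: eb$bbeea -> last char: a
  7: eeaeb$bb -> last char: b


BWT = bee$beab


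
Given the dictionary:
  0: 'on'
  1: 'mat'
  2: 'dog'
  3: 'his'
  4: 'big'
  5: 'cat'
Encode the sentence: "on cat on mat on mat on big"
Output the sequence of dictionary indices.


Look up each word in the dictionary:
  'on' -> 0
  'cat' -> 5
  'on' -> 0
  'mat' -> 1
  'on' -> 0
  'mat' -> 1
  'on' -> 0
  'big' -> 4

Encoded: [0, 5, 0, 1, 0, 1, 0, 4]


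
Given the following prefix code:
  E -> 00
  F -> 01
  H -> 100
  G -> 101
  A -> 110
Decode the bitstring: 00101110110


Decoding step by step:
Bits 00 -> E
Bits 101 -> G
Bits 110 -> A
Bits 110 -> A


Decoded message: EGAA


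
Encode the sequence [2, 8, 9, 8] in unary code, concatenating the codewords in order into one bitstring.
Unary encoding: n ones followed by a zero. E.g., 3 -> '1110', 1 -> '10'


Encode each number as n ones followed by a terminating 0:
  2 -> 110 (3 bits)
  8 -> 111111110 (9 bits)
  9 -> 1111111110 (10 bits)
  8 -> 111111110 (9 bits)
Total length = 3 + 9 + 10 + 9 = 31 bits.

Unary([2, 8, 9, 8]) = 1101111111101111111110111111110 (31 bits)


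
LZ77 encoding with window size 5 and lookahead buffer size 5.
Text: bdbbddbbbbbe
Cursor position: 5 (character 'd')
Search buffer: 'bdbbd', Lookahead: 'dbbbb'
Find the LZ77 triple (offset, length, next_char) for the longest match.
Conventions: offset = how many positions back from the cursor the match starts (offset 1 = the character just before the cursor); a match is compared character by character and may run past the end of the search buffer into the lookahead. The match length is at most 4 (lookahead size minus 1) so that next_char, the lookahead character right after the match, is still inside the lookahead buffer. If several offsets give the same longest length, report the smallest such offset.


Try each offset into the search buffer:
  offset=1 (pos 4, char 'd'): match length 1
  offset=2 (pos 3, char 'b'): match length 0
  offset=3 (pos 2, char 'b'): match length 0
  offset=4 (pos 1, char 'd'): match length 3
  offset=5 (pos 0, char 'b'): match length 0
Longest match has length 3 at offset 4.
next_char = character at position 5 + 3 = 8 -> 'b'

Best match: offset=4, length=3 (matching 'dbb' starting at position 1)
LZ77 triple: (4, 3, 'b')


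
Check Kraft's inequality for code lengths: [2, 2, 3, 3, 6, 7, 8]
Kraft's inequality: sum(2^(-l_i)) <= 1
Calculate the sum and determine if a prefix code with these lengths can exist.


Sum = 2^(-2) + 2^(-2) + 2^(-3) + 2^(-3) + 2^(-6) + 2^(-7) + 2^(-8)
    = 0.25 + 0.25 + 0.125 + 0.125 + 0.015625 + 0.0078125 + 0.00390625
    = 199/256 = 0.77734375
Since 0.77734375 <= 1, Kraft's inequality IS satisfied.
A prefix code with these lengths CAN exist.

Kraft sum = 0.77734375. Satisfied.


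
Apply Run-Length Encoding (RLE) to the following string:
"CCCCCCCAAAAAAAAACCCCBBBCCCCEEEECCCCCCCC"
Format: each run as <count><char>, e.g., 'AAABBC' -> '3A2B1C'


Scanning runs left to right:
  i=0: run of 'C' x 7 -> '7C'
  i=7: run of 'A' x 9 -> '9A'
  i=16: run of 'C' x 4 -> '4C'
  i=20: run of 'B' x 3 -> '3B'
  i=23: run of 'C' x 4 -> '4C'
  i=27: run of 'E' x 4 -> '4E'
  i=31: run of 'C' x 8 -> '8C'

RLE = 7C9A4C3B4C4E8C


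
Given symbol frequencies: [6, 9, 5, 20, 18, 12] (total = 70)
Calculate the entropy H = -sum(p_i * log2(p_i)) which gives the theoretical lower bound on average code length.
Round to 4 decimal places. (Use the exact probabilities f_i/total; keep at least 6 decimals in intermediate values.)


Per-symbol terms -p_i * log2(p_i) with p_i = f_i/70:
  p = 6/70 = 0.085714: log2(p) = -3.544321, -p*log2(p) = 0.303799
  p = 9/70 = 0.128571: log2(p) = -2.959358, -p*log2(p) = 0.380489
  p = 5/70 = 0.071429: log2(p) = -3.807355, -p*log2(p) = 0.271954
  p = 20/70 = 0.285714: log2(p) = -1.807355, -p*log2(p) = 0.516387
  p = 18/70 = 0.257143: log2(p) = -1.959358, -p*log2(p) = 0.503835
  p = 12/70 = 0.171429: log2(p) = -2.544321, -p*log2(p) = 0.436169
H = 0.303799 + 0.380489 + 0.271954 + 0.516387 + 0.503835 + 0.436169 = 2.412633

H = 2.4126 bits/symbol


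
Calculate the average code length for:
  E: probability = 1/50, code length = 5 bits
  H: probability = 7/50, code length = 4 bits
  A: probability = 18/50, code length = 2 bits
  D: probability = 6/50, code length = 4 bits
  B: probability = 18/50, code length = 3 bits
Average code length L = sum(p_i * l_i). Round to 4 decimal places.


Weighted contributions p_i * l_i:
  E: (1/50) * 5 = 5/50
  H: (7/50) * 4 = 28/50
  A: (18/50) * 2 = 36/50
  D: (6/50) * 4 = 24/50
  B: (18/50) * 3 = 54/50
Sum = (5 + 28 + 36 + 24 + 54)/50 = 147/50

L = 147/50 = 2.9400 bits/symbol


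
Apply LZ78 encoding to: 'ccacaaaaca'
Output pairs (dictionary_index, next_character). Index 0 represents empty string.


LZ78 encoding steps:
Dictionary: {0: ''}
Step 1: w='' (idx 0), next='c' -> output (0, 'c'), add 'c' as idx 1
Step 2: w='c' (idx 1), next='a' -> output (1, 'a'), add 'ca' as idx 2
Step 3: w='ca' (idx 2), next='a' -> output (2, 'a'), add 'caa' as idx 3
Step 4: w='' (idx 0), next='a' -> output (0, 'a'), add 'a' as idx 4
Step 5: w='a' (idx 4), next='c' -> output (4, 'c'), add 'ac' as idx 5
Step 6: w='a' (idx 4), end of input -> output (4, '')


Encoded: [(0, 'c'), (1, 'a'), (2, 'a'), (0, 'a'), (4, 'c'), (4, '')]


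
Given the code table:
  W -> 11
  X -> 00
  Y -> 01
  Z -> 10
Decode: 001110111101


Decoding:
00 -> X
11 -> W
10 -> Z
11 -> W
11 -> W
01 -> Y


Result: XWZWWY


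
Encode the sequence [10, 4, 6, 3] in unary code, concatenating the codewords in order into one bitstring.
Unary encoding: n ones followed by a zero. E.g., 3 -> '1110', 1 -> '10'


Encode each number as n ones followed by a terminating 0:
  10 -> 11111111110 (11 bits)
  4 -> 11110 (5 bits)
  6 -> 1111110 (7 bits)
  3 -> 1110 (4 bits)
Total length = 11 + 5 + 7 + 4 = 27 bits.

Unary([10, 4, 6, 3]) = 111111111101111011111101110 (27 bits)


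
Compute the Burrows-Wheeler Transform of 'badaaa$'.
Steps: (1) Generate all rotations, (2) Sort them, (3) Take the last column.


Rotations (sorted):
  0: $badaaa -> last char: a
  1: a$badaa -> last char: a
  2: aa$bada -> last char: a
  3: aaa$bad -> last char: d
  4: adaaa$b -> last char: b
  5: badaaa$ -> last char: $
  6: daaa$ba -> last char: a


BWT = aaadb$a


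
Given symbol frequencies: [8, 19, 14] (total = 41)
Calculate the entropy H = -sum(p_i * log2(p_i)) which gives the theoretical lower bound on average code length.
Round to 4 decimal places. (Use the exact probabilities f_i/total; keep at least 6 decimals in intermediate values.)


Per-symbol terms -p_i * log2(p_i) with p_i = f_i/41:
  p = 8/41 = 0.195122: log2(p) = -2.357552, -p*log2(p) = 0.460010
  p = 19/41 = 0.463415: log2(p) = -1.109624, -p*log2(p) = 0.514216
  p = 14/41 = 0.341463: log2(p) = -1.550197, -p*log2(p) = 0.529336
H = 0.460010 + 0.514216 + 0.529336 = 1.503562

H = 1.5036 bits/symbol


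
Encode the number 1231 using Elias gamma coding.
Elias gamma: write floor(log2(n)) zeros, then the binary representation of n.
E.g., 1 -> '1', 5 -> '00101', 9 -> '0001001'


num_bits = floor(log2(1231)) + 1 = 11
leading_zeros = num_bits - 1 = 10
binary(1231) = 10011001111

Elias gamma(1231) = '0000000000' + '10011001111' = 000000000010011001111 (21 bits)


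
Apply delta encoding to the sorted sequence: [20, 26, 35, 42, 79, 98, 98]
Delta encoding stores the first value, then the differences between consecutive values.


First value: 20
Deltas:
  26 - 20 = 6
  35 - 26 = 9
  42 - 35 = 7
  79 - 42 = 37
  98 - 79 = 19
  98 - 98 = 0


Delta encoded: [20, 6, 9, 7, 37, 19, 0]


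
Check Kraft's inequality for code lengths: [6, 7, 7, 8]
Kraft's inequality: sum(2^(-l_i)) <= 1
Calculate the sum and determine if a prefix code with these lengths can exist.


Sum = 2^(-6) + 2^(-7) + 2^(-7) + 2^(-8)
    = 0.015625 + 0.0078125 + 0.0078125 + 0.00390625
    = 9/256 = 0.03515625
Since 0.03515625 <= 1, Kraft's inequality IS satisfied.
A prefix code with these lengths CAN exist.

Kraft sum = 0.03515625. Satisfied.


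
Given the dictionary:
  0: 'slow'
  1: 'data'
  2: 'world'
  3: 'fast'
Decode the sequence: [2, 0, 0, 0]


Look up each index in the dictionary:
  2 -> 'world'
  0 -> 'slow'
  0 -> 'slow'
  0 -> 'slow'

Decoded: "world slow slow slow"


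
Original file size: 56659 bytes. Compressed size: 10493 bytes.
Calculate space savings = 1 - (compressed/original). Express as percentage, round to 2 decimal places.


ratio = compressed/original = 10493/56659 = 0.185196
savings = 1 - ratio = 1 - 0.185196 = 0.814804
as a percentage: 0.814804 * 100 = 81.48%

Space savings = 1 - 10493/56659 = 81.48%


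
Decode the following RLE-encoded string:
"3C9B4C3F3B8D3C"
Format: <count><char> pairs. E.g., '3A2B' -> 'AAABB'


Expanding each <count><char> pair:
  3C -> 'CCC'
  9B -> 'BBBBBBBBB'
  4C -> 'CCCC'
  3F -> 'FFF'
  3B -> 'BBB'
  8D -> 'DDDDDDDD'
  3C -> 'CCC'

Decoded = CCCBBBBBBBBBCCCCFFFBBBDDDDDDDDCCC


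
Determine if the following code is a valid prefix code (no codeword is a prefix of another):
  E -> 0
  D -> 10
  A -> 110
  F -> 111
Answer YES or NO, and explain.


Checking each pair (does one codeword prefix another?):
  E='0' vs D='10': no prefix
  E='0' vs A='110': no prefix
  E='0' vs F='111': no prefix
  D='10' vs E='0': no prefix
  D='10' vs A='110': no prefix
  D='10' vs F='111': no prefix
  A='110' vs E='0': no prefix
  A='110' vs D='10': no prefix
  A='110' vs F='111': no prefix
  F='111' vs E='0': no prefix
  F='111' vs D='10': no prefix
  F='111' vs A='110': no prefix
No violation found over all pairs.

YES -- this is a valid prefix code. No codeword is a prefix of any other codeword.


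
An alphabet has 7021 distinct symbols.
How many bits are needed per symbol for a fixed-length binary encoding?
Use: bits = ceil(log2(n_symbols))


log2(7021) = 12.7775
Bracket: 2^12 = 4096 < 7021 <= 2^13 = 8192
So ceil(log2(7021)) = 13

bits = ceil(log2(7021)) = ceil(12.7775) = 13 bits


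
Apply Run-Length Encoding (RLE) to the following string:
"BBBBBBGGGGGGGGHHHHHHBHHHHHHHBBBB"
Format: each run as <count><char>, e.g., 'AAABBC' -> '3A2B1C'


Scanning runs left to right:
  i=0: run of 'B' x 6 -> '6B'
  i=6: run of 'G' x 8 -> '8G'
  i=14: run of 'H' x 6 -> '6H'
  i=20: run of 'B' x 1 -> '1B'
  i=21: run of 'H' x 7 -> '7H'
  i=28: run of 'B' x 4 -> '4B'

RLE = 6B8G6H1B7H4B


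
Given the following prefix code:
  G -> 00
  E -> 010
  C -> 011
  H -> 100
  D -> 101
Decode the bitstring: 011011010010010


Decoding step by step:
Bits 011 -> C
Bits 011 -> C
Bits 010 -> E
Bits 010 -> E
Bits 010 -> E


Decoded message: CCEEE


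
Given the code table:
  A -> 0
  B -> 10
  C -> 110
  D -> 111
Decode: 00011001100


Decoding:
0 -> A
0 -> A
0 -> A
110 -> C
0 -> A
110 -> C
0 -> A


Result: AAACACA


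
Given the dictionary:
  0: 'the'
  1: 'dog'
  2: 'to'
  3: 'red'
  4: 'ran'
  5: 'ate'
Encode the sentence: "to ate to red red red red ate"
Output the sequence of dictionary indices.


Look up each word in the dictionary:
  'to' -> 2
  'ate' -> 5
  'to' -> 2
  'red' -> 3
  'red' -> 3
  'red' -> 3
  'red' -> 3
  'ate' -> 5

Encoded: [2, 5, 2, 3, 3, 3, 3, 5]


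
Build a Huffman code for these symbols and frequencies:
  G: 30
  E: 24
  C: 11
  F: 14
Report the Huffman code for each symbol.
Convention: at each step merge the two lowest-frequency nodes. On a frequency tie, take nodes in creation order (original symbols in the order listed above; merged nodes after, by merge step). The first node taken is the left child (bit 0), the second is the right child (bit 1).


Huffman tree construction:
Step 1: Merge C(11) + F(14) = 25
Step 2: Merge E(24) + (C+F)(25) = 49
Step 3: Merge G(30) + (E+(C+F))(49) = 79
Read each symbol's code off the tree from the root (left child = 0, right child = 1).

Codes:
  G: 0 (length 1)
  E: 10 (length 2)
  C: 110 (length 3)
  F: 111 (length 3)
Average code length: 153/79 = 1.9367 bits/symbol


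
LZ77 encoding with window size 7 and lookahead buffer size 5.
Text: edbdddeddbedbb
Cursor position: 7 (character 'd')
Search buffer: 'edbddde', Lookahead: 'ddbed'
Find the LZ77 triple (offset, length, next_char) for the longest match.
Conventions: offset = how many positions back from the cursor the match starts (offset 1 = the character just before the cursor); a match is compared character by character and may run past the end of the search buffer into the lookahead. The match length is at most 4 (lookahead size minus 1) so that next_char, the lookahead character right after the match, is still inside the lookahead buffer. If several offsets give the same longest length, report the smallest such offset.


Try each offset into the search buffer:
  offset=1 (pos 6, char 'e'): match length 0
  offset=2 (pos 5, char 'd'): match length 1
  offset=3 (pos 4, char 'd'): match length 2
  offset=4 (pos 3, char 'd'): match length 2
  offset=5 (pos 2, char 'b'): match length 0
  offset=6 (pos 1, char 'd'): match length 1
  offset=7 (pos 0, char 'e'): match length 0
Longest match has length 2, found at offsets 3, 4; take the smallest, offset 3.
next_char = character at position 7 + 2 = 9 -> 'b'

Best match: offset=3, length=2 (matching 'dd' starting at position 4)
LZ77 triple: (3, 2, 'b')


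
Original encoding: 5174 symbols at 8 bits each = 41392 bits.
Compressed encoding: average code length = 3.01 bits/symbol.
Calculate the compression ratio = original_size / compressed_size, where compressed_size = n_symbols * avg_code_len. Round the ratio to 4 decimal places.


original_size = n_symbols * orig_bits = 5174 * 8 = 41392 bits
compressed_size = n_symbols * avg_code_len = 5174 * 3.01 = 15573.74 bits
ratio = original_size / compressed_size = 41392 / 15573.74 = 2.6578

Compression ratio = 2.6578


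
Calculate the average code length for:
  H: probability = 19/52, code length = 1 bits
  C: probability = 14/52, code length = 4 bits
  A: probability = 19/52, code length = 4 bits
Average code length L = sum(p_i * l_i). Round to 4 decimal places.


Weighted contributions p_i * l_i:
  H: (19/52) * 1 = 19/52
  C: (14/52) * 4 = 56/52
  A: (19/52) * 4 = 76/52
Sum = (19 + 56 + 76)/52 = 151/52

L = 151/52 = 2.9038 bits/symbol


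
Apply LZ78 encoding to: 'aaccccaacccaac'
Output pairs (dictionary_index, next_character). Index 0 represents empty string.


LZ78 encoding steps:
Dictionary: {0: ''}
Step 1: w='' (idx 0), next='a' -> output (0, 'a'), add 'a' as idx 1
Step 2: w='a' (idx 1), next='c' -> output (1, 'c'), add 'ac' as idx 2
Step 3: w='' (idx 0), next='c' -> output (0, 'c'), add 'c' as idx 3
Step 4: w='c' (idx 3), next='c' -> output (3, 'c'), add 'cc' as idx 4
Step 5: w='a' (idx 1), next='a' -> output (1, 'a'), add 'aa' as idx 5
Step 6: w='cc' (idx 4), next='c' -> output (4, 'c'), add 'ccc' as idx 6
Step 7: w='aa' (idx 5), next='c' -> output (5, 'c'), add 'aac' as idx 7


Encoded: [(0, 'a'), (1, 'c'), (0, 'c'), (3, 'c'), (1, 'a'), (4, 'c'), (5, 'c')]


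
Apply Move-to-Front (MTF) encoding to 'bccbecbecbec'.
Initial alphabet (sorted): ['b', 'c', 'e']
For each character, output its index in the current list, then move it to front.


MTF encoding:
'b': index 0 in ['b', 'c', 'e'] -> ['b', 'c', 'e']
'c': index 1 in ['b', 'c', 'e'] -> ['c', 'b', 'e']
'c': index 0 in ['c', 'b', 'e'] -> ['c', 'b', 'e']
'b': index 1 in ['c', 'b', 'e'] -> ['b', 'c', 'e']
'e': index 2 in ['b', 'c', 'e'] -> ['e', 'b', 'c']
'c': index 2 in ['e', 'b', 'c'] -> ['c', 'e', 'b']
'b': index 2 in ['c', 'e', 'b'] -> ['b', 'c', 'e']
'e': index 2 in ['b', 'c', 'e'] -> ['e', 'b', 'c']
'c': index 2 in ['e', 'b', 'c'] -> ['c', 'e', 'b']
'b': index 2 in ['c', 'e', 'b'] -> ['b', 'c', 'e']
'e': index 2 in ['b', 'c', 'e'] -> ['e', 'b', 'c']
'c': index 2 in ['e', 'b', 'c'] -> ['c', 'e', 'b']


Output: [0, 1, 0, 1, 2, 2, 2, 2, 2, 2, 2, 2]


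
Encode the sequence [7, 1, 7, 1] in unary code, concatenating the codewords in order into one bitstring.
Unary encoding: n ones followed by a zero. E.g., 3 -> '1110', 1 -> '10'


Encode each number as n ones followed by a terminating 0:
  7 -> 11111110 (8 bits)
  1 -> 10 (2 bits)
  7 -> 11111110 (8 bits)
  1 -> 10 (2 bits)
Total length = 8 + 2 + 8 + 2 = 20 bits.

Unary([7, 1, 7, 1]) = 11111110101111111010 (20 bits)


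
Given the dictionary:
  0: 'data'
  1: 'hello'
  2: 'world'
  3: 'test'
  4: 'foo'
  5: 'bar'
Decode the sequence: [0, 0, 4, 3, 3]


Look up each index in the dictionary:
  0 -> 'data'
  0 -> 'data'
  4 -> 'foo'
  3 -> 'test'
  3 -> 'test'

Decoded: "data data foo test test"


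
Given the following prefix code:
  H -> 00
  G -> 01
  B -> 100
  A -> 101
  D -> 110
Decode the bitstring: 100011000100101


Decoding step by step:
Bits 100 -> B
Bits 01 -> G
Bits 100 -> B
Bits 01 -> G
Bits 00 -> H
Bits 101 -> A


Decoded message: BGBGHA


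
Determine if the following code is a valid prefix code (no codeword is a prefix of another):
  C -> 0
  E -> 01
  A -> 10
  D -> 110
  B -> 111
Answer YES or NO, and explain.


Checking each pair (does one codeword prefix another?):
  C='0' vs E='01': prefix -- VIOLATION

NO -- this is NOT a valid prefix code. C (0) is a prefix of E (01).


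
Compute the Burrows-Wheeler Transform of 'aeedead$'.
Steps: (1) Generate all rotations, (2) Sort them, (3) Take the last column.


Rotations (sorted):
  0: $aeedead -> last char: d
  1: ad$aeede -> last char: e
  2: aeedead$ -> last char: $
  3: d$aeedea -> last char: a
  4: dead$aee -> last char: e
  5: ead$aeed -> last char: d
  6: edead$ae -> last char: e
  7: eedead$a -> last char: a


BWT = de$aedea


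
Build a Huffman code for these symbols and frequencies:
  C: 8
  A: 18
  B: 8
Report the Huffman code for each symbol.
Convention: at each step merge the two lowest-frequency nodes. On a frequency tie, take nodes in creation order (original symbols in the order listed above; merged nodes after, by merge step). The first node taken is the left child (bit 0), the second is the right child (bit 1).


Huffman tree construction:
Step 1: Merge C(8) + B(8) = 16
Step 2: Merge (C+B)(16) + A(18) = 34
Read each symbol's code off the tree from the root (left child = 0, right child = 1).

Codes:
  C: 00 (length 2)
  A: 1 (length 1)
  B: 01 (length 2)
Average code length: 50/34 = 1.4706 bits/symbol


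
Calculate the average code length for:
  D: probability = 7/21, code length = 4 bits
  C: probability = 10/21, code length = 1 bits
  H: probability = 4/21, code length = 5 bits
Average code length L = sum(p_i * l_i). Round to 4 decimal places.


Weighted contributions p_i * l_i:
  D: (7/21) * 4 = 28/21
  C: (10/21) * 1 = 10/21
  H: (4/21) * 5 = 20/21
Sum = (28 + 10 + 20)/21 = 58/21

L = 58/21 = 2.7619 bits/symbol


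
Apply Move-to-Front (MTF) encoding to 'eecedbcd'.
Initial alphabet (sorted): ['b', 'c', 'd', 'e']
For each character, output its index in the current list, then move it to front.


MTF encoding:
'e': index 3 in ['b', 'c', 'd', 'e'] -> ['e', 'b', 'c', 'd']
'e': index 0 in ['e', 'b', 'c', 'd'] -> ['e', 'b', 'c', 'd']
'c': index 2 in ['e', 'b', 'c', 'd'] -> ['c', 'e', 'b', 'd']
'e': index 1 in ['c', 'e', 'b', 'd'] -> ['e', 'c', 'b', 'd']
'd': index 3 in ['e', 'c', 'b', 'd'] -> ['d', 'e', 'c', 'b']
'b': index 3 in ['d', 'e', 'c', 'b'] -> ['b', 'd', 'e', 'c']
'c': index 3 in ['b', 'd', 'e', 'c'] -> ['c', 'b', 'd', 'e']
'd': index 2 in ['c', 'b', 'd', 'e'] -> ['d', 'c', 'b', 'e']


Output: [3, 0, 2, 1, 3, 3, 3, 2]


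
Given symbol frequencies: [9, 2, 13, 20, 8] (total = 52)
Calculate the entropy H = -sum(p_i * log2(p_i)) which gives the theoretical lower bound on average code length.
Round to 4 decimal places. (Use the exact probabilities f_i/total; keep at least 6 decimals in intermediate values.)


Per-symbol terms -p_i * log2(p_i) with p_i = f_i/52:
  p = 9/52 = 0.173077: log2(p) = -2.530515, -p*log2(p) = 0.437974
  p = 2/52 = 0.038462: log2(p) = -4.700440, -p*log2(p) = 0.180786
  p = 13/52 = 0.250000: log2(p) = -2.000000, -p*log2(p) = 0.500000
  p = 20/52 = 0.384615: log2(p) = -1.378512, -p*log2(p) = 0.530197
  p = 8/52 = 0.153846: log2(p) = -2.700440, -p*log2(p) = 0.415452
H = 0.437974 + 0.180786 + 0.500000 + 0.530197 + 0.415452 = 2.064409

H = 2.0644 bits/symbol


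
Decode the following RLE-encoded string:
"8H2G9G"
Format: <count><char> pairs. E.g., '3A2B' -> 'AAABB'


Expanding each <count><char> pair:
  8H -> 'HHHHHHHH'
  2G -> 'GG'
  9G -> 'GGGGGGGGG'

Decoded = HHHHHHHHGGGGGGGGGGG


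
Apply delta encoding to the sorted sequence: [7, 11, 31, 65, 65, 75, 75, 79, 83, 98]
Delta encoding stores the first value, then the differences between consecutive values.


First value: 7
Deltas:
  11 - 7 = 4
  31 - 11 = 20
  65 - 31 = 34
  65 - 65 = 0
  75 - 65 = 10
  75 - 75 = 0
  79 - 75 = 4
  83 - 79 = 4
  98 - 83 = 15


Delta encoded: [7, 4, 20, 34, 0, 10, 0, 4, 4, 15]


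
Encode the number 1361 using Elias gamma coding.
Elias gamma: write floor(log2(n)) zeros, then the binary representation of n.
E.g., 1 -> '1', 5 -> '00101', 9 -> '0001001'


num_bits = floor(log2(1361)) + 1 = 11
leading_zeros = num_bits - 1 = 10
binary(1361) = 10101010001

Elias gamma(1361) = '0000000000' + '10101010001' = 000000000010101010001 (21 bits)


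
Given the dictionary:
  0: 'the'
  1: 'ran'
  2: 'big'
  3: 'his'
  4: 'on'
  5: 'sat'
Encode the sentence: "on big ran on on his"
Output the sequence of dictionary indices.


Look up each word in the dictionary:
  'on' -> 4
  'big' -> 2
  'ran' -> 1
  'on' -> 4
  'on' -> 4
  'his' -> 3

Encoded: [4, 2, 1, 4, 4, 3]


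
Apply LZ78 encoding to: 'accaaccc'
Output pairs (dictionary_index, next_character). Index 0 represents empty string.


LZ78 encoding steps:
Dictionary: {0: ''}
Step 1: w='' (idx 0), next='a' -> output (0, 'a'), add 'a' as idx 1
Step 2: w='' (idx 0), next='c' -> output (0, 'c'), add 'c' as idx 2
Step 3: w='c' (idx 2), next='a' -> output (2, 'a'), add 'ca' as idx 3
Step 4: w='a' (idx 1), next='c' -> output (1, 'c'), add 'ac' as idx 4
Step 5: w='c' (idx 2), next='c' -> output (2, 'c'), add 'cc' as idx 5


Encoded: [(0, 'a'), (0, 'c'), (2, 'a'), (1, 'c'), (2, 'c')]


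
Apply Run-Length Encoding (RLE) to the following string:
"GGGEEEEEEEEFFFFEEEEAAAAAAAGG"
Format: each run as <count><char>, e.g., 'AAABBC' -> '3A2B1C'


Scanning runs left to right:
  i=0: run of 'G' x 3 -> '3G'
  i=3: run of 'E' x 8 -> '8E'
  i=11: run of 'F' x 4 -> '4F'
  i=15: run of 'E' x 4 -> '4E'
  i=19: run of 'A' x 7 -> '7A'
  i=26: run of 'G' x 2 -> '2G'

RLE = 3G8E4F4E7A2G


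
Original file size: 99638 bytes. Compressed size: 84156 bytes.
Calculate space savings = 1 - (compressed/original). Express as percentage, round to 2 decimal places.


ratio = compressed/original = 84156/99638 = 0.844618
savings = 1 - ratio = 1 - 0.844618 = 0.155382
as a percentage: 0.155382 * 100 = 15.54%

Space savings = 1 - 84156/99638 = 15.54%


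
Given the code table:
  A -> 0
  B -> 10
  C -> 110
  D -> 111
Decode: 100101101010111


Decoding:
10 -> B
0 -> A
10 -> B
110 -> C
10 -> B
10 -> B
111 -> D


Result: BABCBBD


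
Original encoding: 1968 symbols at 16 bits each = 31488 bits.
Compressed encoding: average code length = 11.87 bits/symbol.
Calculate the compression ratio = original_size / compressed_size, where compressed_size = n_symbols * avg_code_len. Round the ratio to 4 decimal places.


original_size = n_symbols * orig_bits = 1968 * 16 = 31488 bits
compressed_size = n_symbols * avg_code_len = 1968 * 11.87 = 23360.16 bits
ratio = original_size / compressed_size = 31488 / 23360.16 = 1.3479

Compression ratio = 1.3479


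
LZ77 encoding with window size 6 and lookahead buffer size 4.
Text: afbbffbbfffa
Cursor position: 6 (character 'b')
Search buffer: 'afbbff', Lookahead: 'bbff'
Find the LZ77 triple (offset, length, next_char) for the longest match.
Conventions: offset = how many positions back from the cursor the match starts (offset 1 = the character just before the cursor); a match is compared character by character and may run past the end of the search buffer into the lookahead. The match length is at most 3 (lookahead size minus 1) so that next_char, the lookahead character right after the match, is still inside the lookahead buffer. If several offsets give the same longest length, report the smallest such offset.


Try each offset into the search buffer:
  offset=1 (pos 5, char 'f'): match length 0
  offset=2 (pos 4, char 'f'): match length 0
  offset=3 (pos 3, char 'b'): match length 1
  offset=4 (pos 2, char 'b'): match length 3
  offset=5 (pos 1, char 'f'): match length 0
  offset=6 (pos 0, char 'a'): match length 0
Longest match has length 3 at offset 4.
next_char = character at position 6 + 3 = 9 -> 'f'

Best match: offset=4, length=3 (matching 'bbf' starting at position 2)
LZ77 triple: (4, 3, 'f')


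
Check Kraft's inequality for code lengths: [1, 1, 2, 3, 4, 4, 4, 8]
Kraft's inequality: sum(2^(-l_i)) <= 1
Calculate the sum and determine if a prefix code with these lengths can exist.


Sum = 2^(-1) + 2^(-1) + 2^(-2) + 2^(-3) + 2^(-4) + 2^(-4) + 2^(-4) + 2^(-8)
    = 0.5 + 0.5 + 0.25 + 0.125 + 0.0625 + 0.0625 + 0.0625 + 0.00390625
    = 401/256 = 1.56640625
Since 1.56640625 > 1, Kraft's inequality is NOT satisfied.
A prefix code with these lengths CANNOT exist.

Kraft sum = 1.56640625. Not satisfied.
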